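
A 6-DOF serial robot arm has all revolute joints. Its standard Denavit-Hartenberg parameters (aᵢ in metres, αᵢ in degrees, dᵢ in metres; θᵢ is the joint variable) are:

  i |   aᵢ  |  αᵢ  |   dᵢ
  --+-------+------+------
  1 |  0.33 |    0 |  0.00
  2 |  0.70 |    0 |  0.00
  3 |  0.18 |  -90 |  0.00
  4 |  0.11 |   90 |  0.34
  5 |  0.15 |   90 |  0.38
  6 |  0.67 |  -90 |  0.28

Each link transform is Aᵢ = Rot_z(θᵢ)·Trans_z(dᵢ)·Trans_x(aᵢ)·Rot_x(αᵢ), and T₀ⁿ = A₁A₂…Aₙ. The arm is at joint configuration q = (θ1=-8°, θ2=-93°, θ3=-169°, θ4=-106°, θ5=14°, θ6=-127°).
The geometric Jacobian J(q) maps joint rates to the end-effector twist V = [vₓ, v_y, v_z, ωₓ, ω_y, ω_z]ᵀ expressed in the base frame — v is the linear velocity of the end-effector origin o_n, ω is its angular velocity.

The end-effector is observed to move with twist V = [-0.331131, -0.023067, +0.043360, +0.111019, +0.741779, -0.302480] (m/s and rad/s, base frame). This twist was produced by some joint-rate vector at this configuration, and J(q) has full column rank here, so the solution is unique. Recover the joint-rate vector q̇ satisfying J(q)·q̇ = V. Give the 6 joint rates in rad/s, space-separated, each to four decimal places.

-0.9330 0.5030 -0.2460 0.5090 -0.8160 0.6390

o_n = [0.1862, -0.3853, -0.0226]
J₁: ẑ×o_n = [0.3853, 0.1862, -0.0000], ω = ẑ
J2: z=[0.0000, 0.0000, 1.0000] o=[0.3268, -0.0459, 0.0000] → [0.3393, -0.1406, 0.0000, 0.0000, 0.0000, 1.0000]
J3: z=[0.0000, 0.0000, 1.0000] o=[0.1932, -0.7331, 0.0000] → [-0.3478, -0.0071, 0.0000, 0.0000, 0.0000, 1.0000]
J4: z=[-1.0000, -0.0000, 0.0000] o=[0.1932, -0.5531, 0.0000] → [-0.0000, -0.0226, -0.1678, -1.0000, -0.0000, 0.0000]
J5: z=[0.0000, -0.9613, -0.2756] o=[-0.1468, -0.5834, 0.1057] → [0.1780, -0.0918, 0.3200, 0.0000, -0.9613, -0.2756]
J6: z=[0.9703, -0.0667, 0.2326] o=[-0.1831, -0.9888, 0.1409] → [-0.1294, 0.2445, 0.6102, 0.9703, -0.0667, 0.2326]
q̇ = J⁺·V = [-0.9330, 0.5030, -0.2460, 0.5090, -0.8160, 0.6390]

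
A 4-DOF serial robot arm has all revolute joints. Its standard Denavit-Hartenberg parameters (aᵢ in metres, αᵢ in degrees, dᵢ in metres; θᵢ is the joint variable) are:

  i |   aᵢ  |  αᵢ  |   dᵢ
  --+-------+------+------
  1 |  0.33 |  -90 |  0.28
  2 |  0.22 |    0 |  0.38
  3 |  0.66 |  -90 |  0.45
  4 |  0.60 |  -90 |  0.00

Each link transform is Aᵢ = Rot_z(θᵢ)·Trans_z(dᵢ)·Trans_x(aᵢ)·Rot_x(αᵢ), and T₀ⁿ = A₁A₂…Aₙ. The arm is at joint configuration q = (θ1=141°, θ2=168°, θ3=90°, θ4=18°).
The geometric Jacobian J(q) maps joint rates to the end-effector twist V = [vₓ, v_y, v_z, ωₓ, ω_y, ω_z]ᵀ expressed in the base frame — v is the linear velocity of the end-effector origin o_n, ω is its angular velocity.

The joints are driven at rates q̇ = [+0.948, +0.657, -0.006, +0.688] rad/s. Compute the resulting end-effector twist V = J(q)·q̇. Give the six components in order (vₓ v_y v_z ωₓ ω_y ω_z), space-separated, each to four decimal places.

o_n = [-0.2960, -0.5897, 1.4380]
J₁: ẑ×o_n = [0.5897, -0.2960, 0.0000], ω = ẑ
J2: z=[-0.6293, -0.7771, 0.0000] o=[-0.2565, 0.2077, 0.2800] → [-0.8999, 0.7288, 0.4711, -0.6293, -0.7771, 0.0000]
J3: z=[-0.6293, -0.7771, 0.0000] o=[-0.3284, -0.2231, 0.2343] → [-0.9355, 0.7575, 0.2559, -0.6293, -0.7771, 0.0000]
J4: z=[-0.7602, 0.6156, 0.2079] o=[-0.5049, -0.6591, 0.8798] → [0.3292, 0.4677, -0.1814, -0.7602, 0.6156, 0.2079]
V = J·q̇ = [0.1999, 0.5154, 0.1832, -0.9327, -0.0824, 1.0910]

0.1999 0.5154 0.1832 -0.9327 -0.0824 1.0910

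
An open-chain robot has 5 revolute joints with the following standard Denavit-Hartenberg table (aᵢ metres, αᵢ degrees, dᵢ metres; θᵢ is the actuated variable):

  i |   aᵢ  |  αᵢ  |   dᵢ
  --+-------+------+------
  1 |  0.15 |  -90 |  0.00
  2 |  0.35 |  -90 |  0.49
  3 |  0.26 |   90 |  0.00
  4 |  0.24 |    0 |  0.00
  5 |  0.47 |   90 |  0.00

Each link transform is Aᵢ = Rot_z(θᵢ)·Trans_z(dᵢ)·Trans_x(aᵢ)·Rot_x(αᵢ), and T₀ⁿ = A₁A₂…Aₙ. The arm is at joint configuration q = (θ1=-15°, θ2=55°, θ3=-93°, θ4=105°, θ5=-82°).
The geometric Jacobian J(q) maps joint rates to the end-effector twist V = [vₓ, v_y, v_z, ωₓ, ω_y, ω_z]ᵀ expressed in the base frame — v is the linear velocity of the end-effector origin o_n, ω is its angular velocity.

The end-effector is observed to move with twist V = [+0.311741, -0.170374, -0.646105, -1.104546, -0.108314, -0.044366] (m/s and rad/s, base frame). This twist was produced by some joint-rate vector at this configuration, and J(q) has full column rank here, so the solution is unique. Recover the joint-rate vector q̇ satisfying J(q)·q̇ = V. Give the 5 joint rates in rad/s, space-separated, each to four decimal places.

o_n = [0.2816, 1.0837, -0.4980]
J₁: ẑ×o_n = [-1.0837, 0.2816, 0.0000], ω = ẑ
J2: z=[0.2588, 0.9659, 0.0000] o=[0.1449, -0.0388, 0.0000] → [-0.4810, 0.1289, 0.1585, 0.2588, 0.9659, 0.0000]
J3: z=[-0.7912, 0.2120, -0.5736] o=[0.4656, 0.3825, -0.2867] → [0.3574, -0.0616, -0.5158, -0.7912, 0.2120, -0.5736]
J4: z=[-0.5668, 0.0977, 0.8180] o=[0.5253, 0.6353, -0.2756] → [-0.3885, -0.3254, -0.2303, -0.5668, 0.0977, 0.8180]
J5: z=[-0.5668, 0.0977, 0.8180] o=[0.3276, 0.6241, -0.4112] → [-0.3845, -0.0868, -0.2560, -0.5668, 0.0977, 0.8180]
q̇ = J⁺·V = [-0.0740, -0.3580, 0.8340, -0.0080, 0.6290]

-0.0740 -0.3580 0.8340 -0.0080 0.6290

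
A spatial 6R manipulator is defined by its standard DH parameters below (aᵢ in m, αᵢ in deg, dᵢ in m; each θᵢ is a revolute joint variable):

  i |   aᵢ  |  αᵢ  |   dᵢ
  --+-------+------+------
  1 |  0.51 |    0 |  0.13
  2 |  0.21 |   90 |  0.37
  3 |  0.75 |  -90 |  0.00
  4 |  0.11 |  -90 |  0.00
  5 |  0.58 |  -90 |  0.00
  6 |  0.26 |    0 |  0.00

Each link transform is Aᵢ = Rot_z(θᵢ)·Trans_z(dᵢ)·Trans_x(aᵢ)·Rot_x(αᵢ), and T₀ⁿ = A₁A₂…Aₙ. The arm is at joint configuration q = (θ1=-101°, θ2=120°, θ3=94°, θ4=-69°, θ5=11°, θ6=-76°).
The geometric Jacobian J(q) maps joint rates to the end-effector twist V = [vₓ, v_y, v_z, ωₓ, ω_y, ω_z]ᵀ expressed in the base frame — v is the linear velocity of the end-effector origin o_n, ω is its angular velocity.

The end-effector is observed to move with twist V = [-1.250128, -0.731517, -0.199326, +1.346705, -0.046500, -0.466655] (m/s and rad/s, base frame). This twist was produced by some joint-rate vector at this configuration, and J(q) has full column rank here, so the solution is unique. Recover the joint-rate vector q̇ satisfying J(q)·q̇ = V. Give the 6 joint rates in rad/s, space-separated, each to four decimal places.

-0.9670 0.5830 0.5910 -0.4140 -0.1200 0.8510

o_n = [0.3302, -0.9895, 1.7566]
J₁: ẑ×o_n = [0.9895, 0.3302, -0.0000], ω = ẑ
J2: z=[0.0000, 0.0000, 1.0000] o=[-0.0973, -0.5006, 0.1300] → [0.4889, 0.4276, -0.0000, 0.0000, 0.0000, 1.0000]
J3: z=[0.3256, -0.9455, 0.0000] o=[0.1012, -0.4323, 0.5000] → [-1.1882, -0.4091, 0.0351, 0.3256, -0.9455, 0.0000]
J4: z=[-0.9432, -0.3248, -0.0698] o=[0.0518, -0.4493, 1.2482] → [-0.2028, 0.4601, 0.6000, -0.9432, -0.3248, -0.0698]
J5: z=[-0.1782, 0.3176, 0.9313] o=[0.0826, -0.5473, 1.2875] → [0.5609, 0.3142, 0.0002, -0.1782, 0.3176, 0.9313]
J6: z=[0.8724, 0.4888, 0.0003] o=[0.3466, -1.0185, 1.4988] → [0.1260, -0.2250, 0.0333, 0.8724, 0.4888, 0.0003]
q̇ = J⁺·V = [-0.9670, 0.5830, 0.5910, -0.4140, -0.1200, 0.8510]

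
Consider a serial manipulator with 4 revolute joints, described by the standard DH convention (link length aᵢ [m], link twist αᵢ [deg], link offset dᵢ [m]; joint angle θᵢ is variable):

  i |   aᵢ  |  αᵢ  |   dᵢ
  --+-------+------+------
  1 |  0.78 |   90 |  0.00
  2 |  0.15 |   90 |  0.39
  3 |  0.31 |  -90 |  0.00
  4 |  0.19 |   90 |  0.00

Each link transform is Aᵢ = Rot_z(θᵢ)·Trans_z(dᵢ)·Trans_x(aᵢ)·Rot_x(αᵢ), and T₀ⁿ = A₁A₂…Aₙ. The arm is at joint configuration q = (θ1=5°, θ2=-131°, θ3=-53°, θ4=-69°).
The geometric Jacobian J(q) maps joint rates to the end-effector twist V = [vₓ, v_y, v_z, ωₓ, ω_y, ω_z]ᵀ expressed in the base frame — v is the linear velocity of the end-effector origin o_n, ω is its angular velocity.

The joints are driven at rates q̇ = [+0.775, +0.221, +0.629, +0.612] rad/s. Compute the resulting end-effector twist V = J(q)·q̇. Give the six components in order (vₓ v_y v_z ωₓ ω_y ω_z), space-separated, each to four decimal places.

-0.0524 0.2487 -0.3043 -0.7410 -0.6564 0.8188

o_n = [0.4046, -0.0530, -0.1686]
J₁: ẑ×o_n = [0.0530, 0.4046, -0.0000], ω = ẑ
J2: z=[0.0872, -0.9962, 0.0000] o=[0.7770, 0.0680, 0.0000] → [0.1679, 0.0147, -0.3816, 0.0872, -0.9962, 0.0000]
J3: z=[-0.7518, -0.0658, 0.6561] o=[0.7130, -0.3291, -0.1132] → [-0.1775, -0.2439, -0.2279, -0.7518, -0.0658, 0.6561]
J4: z=[-0.4695, -0.6452, -0.6027] o=[0.5695, -0.0931, -0.2540] → [-0.0309, 0.1395, -0.1252, -0.4695, -0.6452, -0.6027]
V = J·q̇ = [-0.0524, 0.2487, -0.3043, -0.7410, -0.6564, 0.8188]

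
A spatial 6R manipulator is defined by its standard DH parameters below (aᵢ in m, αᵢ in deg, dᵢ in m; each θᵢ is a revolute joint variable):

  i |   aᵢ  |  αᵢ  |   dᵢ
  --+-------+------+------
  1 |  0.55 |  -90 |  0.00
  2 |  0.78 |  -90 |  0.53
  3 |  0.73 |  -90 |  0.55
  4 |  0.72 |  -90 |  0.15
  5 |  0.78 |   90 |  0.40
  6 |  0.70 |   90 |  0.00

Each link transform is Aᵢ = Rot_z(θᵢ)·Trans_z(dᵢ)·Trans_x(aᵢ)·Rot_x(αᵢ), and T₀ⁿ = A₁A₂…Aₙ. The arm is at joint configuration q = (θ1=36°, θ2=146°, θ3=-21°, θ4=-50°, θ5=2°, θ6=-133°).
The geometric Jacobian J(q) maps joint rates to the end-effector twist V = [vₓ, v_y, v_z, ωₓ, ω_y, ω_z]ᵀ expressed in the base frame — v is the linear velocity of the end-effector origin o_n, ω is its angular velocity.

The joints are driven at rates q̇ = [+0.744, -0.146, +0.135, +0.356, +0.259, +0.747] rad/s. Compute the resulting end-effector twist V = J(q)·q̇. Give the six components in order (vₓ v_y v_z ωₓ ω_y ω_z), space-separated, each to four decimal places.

o_n = [-2.0715, -0.4343, 0.0214]
J₁: ẑ×o_n = [0.4343, -2.0715, 0.0000], ω = ẑ
J2: z=[-0.5878, 0.8090, 0.0000] o=[0.4450, 0.3233, 0.0000] → [0.0173, 0.0126, 2.4811, -0.5878, 0.8090, 0.0000]
J3: z=[-0.4524, -0.3287, 0.8290] o=[-0.3897, 0.3720, -0.4362] → [0.5180, -1.1872, -0.1880, -0.4524, -0.3287, 0.8290]
J4: z=[0.3084, -0.9299, -0.2004] o=[-1.2494, 0.0707, -0.3613] → [-0.4571, 0.0467, -0.9202, 0.3084, -0.9299, -0.2004]
J5: z=[-0.3502, 0.0849, -0.9328] o=[-1.8399, -0.3264, -0.1757] → [-0.0839, 0.2850, 0.0574, -0.3502, 0.0849, -0.9328]
J6: z=[0.2773, -0.9418, -0.1898] o=[-2.6779, -0.5461, -0.3099] → [-0.2908, -0.2070, 0.6021, 0.2773, -0.9418, -0.1898]
V = J·q̇ = [-0.0112, -1.7675, -0.2505, 0.2510, -1.1751, 0.4012]

-0.0112 -1.7675 -0.2505 0.2510 -1.1751 0.4012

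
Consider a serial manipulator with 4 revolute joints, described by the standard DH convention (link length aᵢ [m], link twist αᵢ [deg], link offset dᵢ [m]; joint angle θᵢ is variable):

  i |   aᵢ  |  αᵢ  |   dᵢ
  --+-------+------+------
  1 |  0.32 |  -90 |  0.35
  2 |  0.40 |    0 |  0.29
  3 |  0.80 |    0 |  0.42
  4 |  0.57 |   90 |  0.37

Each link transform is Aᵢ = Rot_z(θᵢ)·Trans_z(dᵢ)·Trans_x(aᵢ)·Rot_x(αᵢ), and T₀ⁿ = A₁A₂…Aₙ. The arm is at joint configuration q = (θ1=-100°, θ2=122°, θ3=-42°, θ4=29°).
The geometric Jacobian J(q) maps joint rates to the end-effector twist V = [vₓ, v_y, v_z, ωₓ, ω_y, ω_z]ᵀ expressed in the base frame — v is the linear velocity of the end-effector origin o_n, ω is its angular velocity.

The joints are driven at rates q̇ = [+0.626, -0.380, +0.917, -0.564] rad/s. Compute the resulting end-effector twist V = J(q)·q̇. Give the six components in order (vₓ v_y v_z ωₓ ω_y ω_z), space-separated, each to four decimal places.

o_n = [1.0529, -0.2480, -1.3160]
J₁: ẑ×o_n = [0.2480, 1.0529, -0.0000], ω = ẑ
J2: z=[0.9848, -0.1736, 0.0000] o=[-0.0556, -0.3151, 0.3500] → [0.2893, 1.6407, 0.2586, 0.9848, -0.1736, 0.0000]
J3: z=[0.9848, -0.1736, 0.0000] o=[0.2668, -0.1567, 0.0108] → [0.2304, 1.3066, 0.0467, 0.9848, -0.1736, 0.0000]
J4: z=[0.9848, -0.1736, 0.0000] o=[0.6563, -0.3665, -0.7771] → [0.0936, 0.5308, 0.1856, 0.9848, -0.1736, 0.0000]
V = J·q̇ = [0.2038, 0.9345, -0.1602, -0.0266, 0.0047, 0.6260]

0.2038 0.9345 -0.1602 -0.0266 0.0047 0.6260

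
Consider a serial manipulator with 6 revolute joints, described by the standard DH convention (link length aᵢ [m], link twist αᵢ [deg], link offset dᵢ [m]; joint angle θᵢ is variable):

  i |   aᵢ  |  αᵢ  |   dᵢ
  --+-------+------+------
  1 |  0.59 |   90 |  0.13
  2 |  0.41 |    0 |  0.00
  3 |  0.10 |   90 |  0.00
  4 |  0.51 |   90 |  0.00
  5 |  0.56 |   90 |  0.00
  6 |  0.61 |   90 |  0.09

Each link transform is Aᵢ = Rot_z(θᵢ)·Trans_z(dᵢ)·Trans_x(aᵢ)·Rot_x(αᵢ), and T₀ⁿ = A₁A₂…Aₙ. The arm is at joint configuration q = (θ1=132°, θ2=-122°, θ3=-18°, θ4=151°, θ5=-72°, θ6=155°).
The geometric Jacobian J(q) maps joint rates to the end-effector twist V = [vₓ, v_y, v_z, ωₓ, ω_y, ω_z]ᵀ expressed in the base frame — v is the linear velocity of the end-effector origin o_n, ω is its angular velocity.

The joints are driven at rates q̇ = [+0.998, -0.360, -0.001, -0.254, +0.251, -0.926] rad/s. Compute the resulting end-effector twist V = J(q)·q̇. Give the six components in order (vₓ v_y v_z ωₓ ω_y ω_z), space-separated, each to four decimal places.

-0.1495 0.2307 -0.3445 -0.1065 0.5449 1.4395

o_n = [-0.0190, 0.6671, -0.1490]
J₁: ẑ×o_n = [-0.6671, -0.0190, 0.0000], ω = ẑ
J2: z=[0.7431, 0.6691, 0.0000] o=[-0.3948, 0.4385, 0.1300] → [-0.1867, 0.2073, -0.0815, 0.7431, 0.6691, 0.0000]
J3: z=[0.7431, 0.6691, 0.0000] o=[-0.2494, 0.2770, -0.2177] → [0.0460, -0.0511, 0.1357, 0.7431, 0.6691, 0.0000]
J4: z=[0.4301, -0.4777, 0.7660] o=[-0.1981, 0.2201, -0.2820] → [-0.4060, 0.0801, 0.2779, 0.4301, -0.4777, 0.7660]
J5: z=[0.8985, 0.3092, -0.3116] o=[-0.2430, 0.6394, 0.0047] → [-0.0389, 0.0683, -0.0444, 0.8985, 0.3092, -0.3116]
J6: z=[-0.0492, -0.6344, -0.7714] o=[-0.4874, 1.0362, -0.3060] → [-0.3843, -0.3536, 0.3153, -0.0492, -0.6344, -0.7714]
V = J·q̇ = [-0.1495, 0.2307, -0.3445, -0.1065, 0.5449, 1.4395]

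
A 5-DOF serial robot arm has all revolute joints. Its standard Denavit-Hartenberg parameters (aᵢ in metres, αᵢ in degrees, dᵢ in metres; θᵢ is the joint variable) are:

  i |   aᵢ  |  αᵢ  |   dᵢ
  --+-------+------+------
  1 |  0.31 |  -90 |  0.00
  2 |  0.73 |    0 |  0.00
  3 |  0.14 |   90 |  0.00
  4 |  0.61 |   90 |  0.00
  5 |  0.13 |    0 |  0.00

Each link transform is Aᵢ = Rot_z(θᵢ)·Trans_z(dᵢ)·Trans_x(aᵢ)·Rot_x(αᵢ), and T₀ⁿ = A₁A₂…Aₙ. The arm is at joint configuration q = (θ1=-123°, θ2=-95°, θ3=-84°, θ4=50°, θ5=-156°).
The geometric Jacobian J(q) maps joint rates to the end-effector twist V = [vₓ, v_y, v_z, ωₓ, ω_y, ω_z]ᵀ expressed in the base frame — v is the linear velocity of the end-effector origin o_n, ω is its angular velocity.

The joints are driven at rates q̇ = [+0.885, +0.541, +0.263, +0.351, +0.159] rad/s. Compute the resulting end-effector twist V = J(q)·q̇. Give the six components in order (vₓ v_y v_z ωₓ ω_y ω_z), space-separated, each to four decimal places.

-0.1850 -0.1616 0.4167 0.6582 -0.2750 0.5362

o_n = [0.4291, -0.0302, 0.7880]
J₁: ẑ×o_n = [0.0302, 0.4291, -0.0000], ω = ẑ
J2: z=[0.8387, -0.5446, 0.0000] o=[-0.1688, -0.2600, 0.0000] → [-0.4292, -0.6609, 0.5184, 0.8387, -0.5446, 0.0000]
J3: z=[0.8387, -0.5446, 0.0000] o=[-0.1342, -0.2066, 0.7272] → [-0.0331, -0.0510, 0.4548, 0.8387, -0.5446, 0.0000]
J4: z=[0.0095, 0.0146, -0.9998] o=[-0.0579, -0.0892, 0.7297] → [0.0599, -0.4875, -0.0066, 0.0095, 0.0146, -0.9998]
J5: z=[-0.1219, 0.9924, 0.0134] o=[0.5475, -0.0149, 0.7365] → [0.0513, 0.0047, 0.1193, -0.1219, 0.9924, 0.0134]
V = J·q̇ = [-0.1850, -0.1616, 0.4167, 0.6582, -0.2750, 0.5362]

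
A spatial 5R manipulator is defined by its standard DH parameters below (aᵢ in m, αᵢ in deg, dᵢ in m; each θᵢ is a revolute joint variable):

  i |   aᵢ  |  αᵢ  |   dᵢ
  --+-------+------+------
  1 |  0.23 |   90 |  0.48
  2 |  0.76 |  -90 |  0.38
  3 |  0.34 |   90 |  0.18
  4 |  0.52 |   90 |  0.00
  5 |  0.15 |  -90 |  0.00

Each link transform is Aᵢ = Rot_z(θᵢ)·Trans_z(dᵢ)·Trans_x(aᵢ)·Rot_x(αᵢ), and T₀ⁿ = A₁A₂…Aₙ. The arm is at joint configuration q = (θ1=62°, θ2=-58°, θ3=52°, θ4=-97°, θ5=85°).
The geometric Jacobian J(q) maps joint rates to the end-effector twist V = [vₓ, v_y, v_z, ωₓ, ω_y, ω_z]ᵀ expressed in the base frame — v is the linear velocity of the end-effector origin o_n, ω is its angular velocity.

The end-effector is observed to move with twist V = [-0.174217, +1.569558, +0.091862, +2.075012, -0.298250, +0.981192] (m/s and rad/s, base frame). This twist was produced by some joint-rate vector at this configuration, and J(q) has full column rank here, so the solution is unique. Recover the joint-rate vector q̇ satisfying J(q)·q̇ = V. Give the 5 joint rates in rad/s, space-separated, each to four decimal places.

0.7510 0.8920 0.6340 0.8080 0.7450

o_n = [0.4549, 0.3118, -0.5930]
J₁: ẑ×o_n = [-0.3118, 0.4549, 0.0000], ω = ẑ
J2: z=[0.8829, -0.4695, 0.0000] o=[0.1080, 0.2031, 0.4800] → [0.5037, 0.9474, 0.2588, 0.8829, -0.4695, 0.0000]
J3: z=[0.3981, 0.7488, 0.5299] o=[0.6326, 0.3803, -0.1645] → [-0.2845, 0.0764, 0.1058, 0.3981, 0.7488, 0.5299]
J4: z=[0.7396, 0.0797, -0.6683] o=[0.5198, 0.7388, -0.2466] → [-0.3130, 0.2995, -0.3107, 0.7396, 0.0797, -0.6683]
J5: z=[0.5871, -0.5619, 0.5828] o=[0.3487, 0.3106, -0.4871] → [0.0588, 0.1241, 0.0604, 0.5871, -0.5619, 0.5828]
q̇ = J⁺·V = [0.7510, 0.8920, 0.6340, 0.8080, 0.7450]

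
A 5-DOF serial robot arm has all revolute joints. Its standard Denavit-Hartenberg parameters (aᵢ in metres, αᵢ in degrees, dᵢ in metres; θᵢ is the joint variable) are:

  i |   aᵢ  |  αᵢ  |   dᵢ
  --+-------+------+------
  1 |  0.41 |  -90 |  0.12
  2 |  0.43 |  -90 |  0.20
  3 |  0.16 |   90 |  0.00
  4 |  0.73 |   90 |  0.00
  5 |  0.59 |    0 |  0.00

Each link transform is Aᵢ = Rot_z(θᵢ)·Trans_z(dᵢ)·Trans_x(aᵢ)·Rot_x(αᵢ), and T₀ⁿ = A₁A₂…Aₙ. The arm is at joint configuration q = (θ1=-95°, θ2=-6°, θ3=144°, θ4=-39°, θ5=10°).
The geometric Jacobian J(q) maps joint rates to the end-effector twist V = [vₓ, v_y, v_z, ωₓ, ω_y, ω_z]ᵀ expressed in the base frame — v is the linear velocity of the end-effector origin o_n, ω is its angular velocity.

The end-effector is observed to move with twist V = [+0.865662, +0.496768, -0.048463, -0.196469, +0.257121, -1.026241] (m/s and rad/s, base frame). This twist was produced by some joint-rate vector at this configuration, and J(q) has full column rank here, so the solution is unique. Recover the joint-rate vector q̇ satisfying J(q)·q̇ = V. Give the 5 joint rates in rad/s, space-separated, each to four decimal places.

0.2980 0.2010 0.6120 0.1180 -0.8750

o_n = [-0.5617, 0.1869, 0.8921]
J₁: ẑ×o_n = [-0.1869, -0.5617, 0.0000], ω = ẑ
J2: z=[0.9962, -0.0872, 0.0000] o=[-0.0357, -0.4084, 0.1200] → [-0.0673, -0.7692, 0.5472, 0.9962, -0.0872, 0.0000]
J3: z=[-0.0091, -0.1041, -0.9945] o=[0.1262, -0.8519, 0.1649] → [0.9573, 0.6907, -0.0811, -0.0091, -0.1041, -0.9945]
J4: z=[-0.8569, -0.5118, 0.0614] o=[0.0438, -0.7154, 0.1514] → [-0.4345, 0.5975, -1.0831, -0.8569, -0.5118, 0.0614]
J5: z=[0.3314, -0.4557, 0.8261] o=[-0.2445, -0.1838, 0.5603] → [-0.4574, -0.3720, -0.0217, 0.3314, -0.4557, 0.8261]
q̇ = J⁺·V = [0.2980, 0.2010, 0.6120, 0.1180, -0.8750]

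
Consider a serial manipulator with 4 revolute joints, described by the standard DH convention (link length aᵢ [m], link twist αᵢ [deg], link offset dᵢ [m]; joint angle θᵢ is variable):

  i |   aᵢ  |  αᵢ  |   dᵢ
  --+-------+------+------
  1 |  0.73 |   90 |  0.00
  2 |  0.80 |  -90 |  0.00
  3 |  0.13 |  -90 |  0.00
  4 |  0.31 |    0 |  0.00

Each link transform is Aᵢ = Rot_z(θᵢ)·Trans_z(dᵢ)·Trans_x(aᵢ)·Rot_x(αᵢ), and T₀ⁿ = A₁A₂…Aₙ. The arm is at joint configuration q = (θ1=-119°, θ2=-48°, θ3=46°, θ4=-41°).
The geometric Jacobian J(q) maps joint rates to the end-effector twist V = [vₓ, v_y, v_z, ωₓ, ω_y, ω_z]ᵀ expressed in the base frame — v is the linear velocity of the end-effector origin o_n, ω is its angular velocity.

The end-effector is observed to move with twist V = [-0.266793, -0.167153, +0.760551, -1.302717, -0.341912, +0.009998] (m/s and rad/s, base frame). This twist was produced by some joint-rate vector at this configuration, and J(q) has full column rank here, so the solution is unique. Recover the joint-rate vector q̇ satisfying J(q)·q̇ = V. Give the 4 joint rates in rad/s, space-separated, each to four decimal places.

o_n = [-0.5397, -1.5137, -0.6463]
J₁: ẑ×o_n = [1.5137, -0.5397, 0.0000], ω = ẑ
J2: z=[-0.8746, 0.4848, 0.0000] o=[-0.3539, -0.6385, 0.0000] → [-0.3133, -0.5653, 0.8556, -0.8746, 0.4848, 0.0000]
J3: z=[-0.3603, -0.6500, 0.6691] o=[-0.6134, -1.1067, -0.5945] → [0.3061, 0.0306, 0.1946, -0.3603, -0.6500, 0.6691]
J4: z=[0.8409, 0.0842, 0.5346] o=[-0.5609, -1.2048, -0.6616] → [0.1664, -0.0015, -0.2615, 0.8409, 0.0842, 0.5346]
q̇ = J⁺·V = [-0.1610, 0.4950, 0.8060, -0.6890]

-0.1610 0.4950 0.8060 -0.6890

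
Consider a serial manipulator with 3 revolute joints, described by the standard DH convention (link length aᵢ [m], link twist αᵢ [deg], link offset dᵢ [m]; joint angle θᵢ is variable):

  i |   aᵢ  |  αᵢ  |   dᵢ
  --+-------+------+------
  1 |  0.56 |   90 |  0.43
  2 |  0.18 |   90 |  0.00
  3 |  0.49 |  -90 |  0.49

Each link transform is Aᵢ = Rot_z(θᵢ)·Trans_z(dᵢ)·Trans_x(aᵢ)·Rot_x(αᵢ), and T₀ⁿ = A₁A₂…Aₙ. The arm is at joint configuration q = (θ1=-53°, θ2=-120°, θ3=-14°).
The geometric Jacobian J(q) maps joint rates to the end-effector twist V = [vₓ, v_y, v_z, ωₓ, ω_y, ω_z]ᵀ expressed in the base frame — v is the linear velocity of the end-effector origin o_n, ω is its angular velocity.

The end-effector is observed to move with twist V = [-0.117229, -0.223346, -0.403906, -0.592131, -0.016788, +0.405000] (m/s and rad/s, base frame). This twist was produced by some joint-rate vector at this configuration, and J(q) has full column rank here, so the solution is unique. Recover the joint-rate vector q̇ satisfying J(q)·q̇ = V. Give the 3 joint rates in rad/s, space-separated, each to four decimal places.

o_n = [-0.0209, 0.2247, 0.1074]
J₁: ẑ×o_n = [-0.2247, -0.0209, 0.0000], ω = ẑ
J2: z=[-0.7986, -0.6018, 0.0000] o=[0.3370, -0.4472, 0.4300] → [0.1942, -0.2577, -0.7521, -0.7986, -0.6018, 0.0000]
J3: z=[-0.5212, 0.6916, 0.5000] o=[0.2829, -0.3754, 0.2741] → [-0.4154, -0.2388, -0.1027, -0.5212, 0.6916, 0.5000]
q̇ = J⁺·V = [0.2070, 0.4830, 0.3960]

0.2070 0.4830 0.3960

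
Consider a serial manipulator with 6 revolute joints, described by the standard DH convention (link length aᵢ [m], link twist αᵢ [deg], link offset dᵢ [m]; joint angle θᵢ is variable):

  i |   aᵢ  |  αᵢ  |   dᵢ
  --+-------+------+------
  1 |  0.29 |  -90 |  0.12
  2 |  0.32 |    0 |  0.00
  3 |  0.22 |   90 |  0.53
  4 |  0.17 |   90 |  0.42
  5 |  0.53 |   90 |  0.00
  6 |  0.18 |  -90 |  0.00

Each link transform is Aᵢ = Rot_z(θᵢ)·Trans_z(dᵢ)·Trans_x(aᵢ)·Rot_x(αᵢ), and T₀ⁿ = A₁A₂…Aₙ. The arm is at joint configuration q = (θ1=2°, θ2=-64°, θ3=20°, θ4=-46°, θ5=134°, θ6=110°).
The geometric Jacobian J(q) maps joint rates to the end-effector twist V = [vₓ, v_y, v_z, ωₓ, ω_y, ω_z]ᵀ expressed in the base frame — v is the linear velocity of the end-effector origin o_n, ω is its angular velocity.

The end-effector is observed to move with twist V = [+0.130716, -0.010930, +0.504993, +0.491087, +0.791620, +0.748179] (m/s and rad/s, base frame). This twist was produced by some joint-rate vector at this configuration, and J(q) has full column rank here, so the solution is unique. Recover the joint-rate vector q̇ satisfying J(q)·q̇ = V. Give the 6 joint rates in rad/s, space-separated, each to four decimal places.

0.7260 0.1340 0.6520 -0.6130 -0.2710 0.3870

o_n = [-0.1207, 0.5204, 0.9454]
J₁: ẑ×o_n = [-0.5204, -0.1207, 0.0000], ω = ẑ
J2: z=[-0.0349, 0.9994, 0.0000] o=[0.2898, 0.0101, 0.1200] → [0.8249, 0.0288, 0.3925, -0.0349, 0.9994, 0.0000]
J3: z=[-0.0349, 0.9994, 0.0000] o=[0.4300, 0.0150, 0.4076] → [0.5375, 0.0188, 0.5328, -0.0349, 0.9994, 0.0000]
J4: z=[-0.6942, -0.0242, 0.7193] o=[0.5697, 0.5502, 0.5604] → [0.0121, -0.2293, 0.0040, -0.6942, -0.0242, 0.7193]
J5: z=[-0.4929, -0.7123, -0.4997] o=[0.3673, 0.4208, 0.9446] → [0.0492, 0.2443, -0.3967, -0.4929, -0.7123, -0.4997]
J6: z=[-0.1050, -0.5214, 0.8468] o=[-0.0905, 0.6698, 1.0412] → [0.1764, -0.0356, -0.0001, -0.1050, -0.5214, 0.8468]
q̇ = J⁺·V = [0.7260, 0.1340, 0.6520, -0.6130, -0.2710, 0.3870]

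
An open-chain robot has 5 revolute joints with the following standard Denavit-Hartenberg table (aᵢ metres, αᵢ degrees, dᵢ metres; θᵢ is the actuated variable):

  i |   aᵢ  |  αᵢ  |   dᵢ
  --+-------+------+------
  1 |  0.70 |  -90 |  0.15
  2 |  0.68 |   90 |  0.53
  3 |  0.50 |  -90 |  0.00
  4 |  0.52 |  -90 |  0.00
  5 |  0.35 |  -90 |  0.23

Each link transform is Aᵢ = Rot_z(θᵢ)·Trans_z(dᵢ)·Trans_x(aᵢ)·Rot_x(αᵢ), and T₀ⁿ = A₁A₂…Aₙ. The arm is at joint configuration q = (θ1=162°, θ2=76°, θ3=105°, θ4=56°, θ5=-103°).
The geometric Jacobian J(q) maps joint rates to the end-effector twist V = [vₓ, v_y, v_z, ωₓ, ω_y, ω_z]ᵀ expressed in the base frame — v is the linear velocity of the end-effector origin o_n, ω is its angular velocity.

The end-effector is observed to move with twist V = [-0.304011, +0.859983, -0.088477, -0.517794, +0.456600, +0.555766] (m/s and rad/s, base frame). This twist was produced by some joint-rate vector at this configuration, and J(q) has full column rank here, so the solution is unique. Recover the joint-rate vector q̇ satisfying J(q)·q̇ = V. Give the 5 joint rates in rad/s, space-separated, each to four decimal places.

o_n = [-0.5595, -0.8474, -0.1701]
J₁: ẑ×o_n = [0.8474, -0.5595, 0.0000], ω = ẑ
J2: z=[-0.3090, -0.9511, 0.0000] o=[-0.6657, 0.2163, 0.1500] → [0.3045, -0.0989, 0.4298, -0.3090, -0.9511, 0.0000]
J3: z=[-0.9228, 0.2998, 0.2419] o=[-0.9860, -0.2369, -0.5098] → [0.2495, 0.4166, 0.4355, -0.9228, 0.2998, 0.2419]
J4: z=[0.3022, 0.1739, 0.9372] o=[-1.1054, -0.7059, -0.3842] → [0.1699, 0.4470, -0.1377, 0.3022, 0.1739, 0.9372]
J5: z=[0.7141, 0.6100, -0.3435] o=[-0.7771, -1.1079, -0.4155] → [0.2391, -0.2500, 0.0533, 0.7141, 0.6100, -0.3435]
q̇ = J⁺·V = [-0.3240, -0.5080, 0.5530, 0.6160, -0.4910]

-0.3240 -0.5080 0.5530 0.6160 -0.4910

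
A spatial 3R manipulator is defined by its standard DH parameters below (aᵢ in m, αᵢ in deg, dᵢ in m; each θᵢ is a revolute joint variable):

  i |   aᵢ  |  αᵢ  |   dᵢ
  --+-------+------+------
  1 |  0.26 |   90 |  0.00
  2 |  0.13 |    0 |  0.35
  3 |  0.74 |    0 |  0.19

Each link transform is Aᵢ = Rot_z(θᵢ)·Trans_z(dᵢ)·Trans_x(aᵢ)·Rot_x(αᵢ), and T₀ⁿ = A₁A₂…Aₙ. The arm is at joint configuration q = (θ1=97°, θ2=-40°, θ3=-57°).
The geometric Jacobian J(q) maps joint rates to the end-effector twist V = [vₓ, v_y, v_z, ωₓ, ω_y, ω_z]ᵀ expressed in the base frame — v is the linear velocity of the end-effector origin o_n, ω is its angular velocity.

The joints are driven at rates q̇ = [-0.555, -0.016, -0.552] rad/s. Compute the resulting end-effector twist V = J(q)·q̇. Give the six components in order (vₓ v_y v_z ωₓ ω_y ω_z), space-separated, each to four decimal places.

o_n = [0.5031, 0.3332, -0.8180]
J₁: ẑ×o_n = [-0.3332, 0.5031, 0.0000], ω = ẑ
J2: z=[0.9925, 0.1219, 0.0000] o=[-0.0317, 0.2581, 0.0000] → [-0.0997, 0.8119, 0.0094, 0.9925, 0.1219, 0.0000]
J3: z=[0.9925, 0.1219, 0.0000] o=[0.3036, 0.3996, -0.0836] → [-0.0895, 0.7290, -0.0902, 0.9925, 0.1219, 0.0000]
V = J·q̇ = [0.2359, -0.6946, 0.0496, -0.5638, -0.0692, -0.5550]

0.2359 -0.6946 0.0496 -0.5638 -0.0692 -0.5550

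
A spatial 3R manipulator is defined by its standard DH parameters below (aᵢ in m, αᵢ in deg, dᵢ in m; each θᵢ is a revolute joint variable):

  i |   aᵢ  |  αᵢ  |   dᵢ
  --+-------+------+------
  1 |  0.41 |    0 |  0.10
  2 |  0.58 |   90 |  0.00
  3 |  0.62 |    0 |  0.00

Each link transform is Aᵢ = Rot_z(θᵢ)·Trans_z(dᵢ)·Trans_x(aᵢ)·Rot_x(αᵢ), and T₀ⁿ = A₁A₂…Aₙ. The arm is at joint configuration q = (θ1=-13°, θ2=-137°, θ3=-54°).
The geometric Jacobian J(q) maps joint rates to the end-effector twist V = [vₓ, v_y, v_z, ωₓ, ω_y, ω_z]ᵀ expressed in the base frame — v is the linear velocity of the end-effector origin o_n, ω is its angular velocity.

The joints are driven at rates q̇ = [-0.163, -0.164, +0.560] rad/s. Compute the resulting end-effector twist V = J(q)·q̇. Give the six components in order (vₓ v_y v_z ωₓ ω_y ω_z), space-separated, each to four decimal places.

o_n = [-0.4184, -0.5644, -0.4016]
J₁: ẑ×o_n = [0.5644, -0.4184, 0.0000], ω = ẑ
J2: z=[0.0000, 0.0000, 1.0000] o=[0.3995, -0.0922, 0.1000] → [0.4722, -0.8179, 0.0000, 0.0000, 0.0000, 1.0000]
J3: z=[-0.5000, 0.8660, 0.0000] o=[-0.1028, -0.3822, 0.1000] → [-0.4344, -0.2508, 0.3644, -0.5000, 0.8660, 0.0000]
V = J·q̇ = [-0.4127, 0.0619, 0.2041, -0.2800, 0.4850, -0.3270]

-0.4127 0.0619 0.2041 -0.2800 0.4850 -0.3270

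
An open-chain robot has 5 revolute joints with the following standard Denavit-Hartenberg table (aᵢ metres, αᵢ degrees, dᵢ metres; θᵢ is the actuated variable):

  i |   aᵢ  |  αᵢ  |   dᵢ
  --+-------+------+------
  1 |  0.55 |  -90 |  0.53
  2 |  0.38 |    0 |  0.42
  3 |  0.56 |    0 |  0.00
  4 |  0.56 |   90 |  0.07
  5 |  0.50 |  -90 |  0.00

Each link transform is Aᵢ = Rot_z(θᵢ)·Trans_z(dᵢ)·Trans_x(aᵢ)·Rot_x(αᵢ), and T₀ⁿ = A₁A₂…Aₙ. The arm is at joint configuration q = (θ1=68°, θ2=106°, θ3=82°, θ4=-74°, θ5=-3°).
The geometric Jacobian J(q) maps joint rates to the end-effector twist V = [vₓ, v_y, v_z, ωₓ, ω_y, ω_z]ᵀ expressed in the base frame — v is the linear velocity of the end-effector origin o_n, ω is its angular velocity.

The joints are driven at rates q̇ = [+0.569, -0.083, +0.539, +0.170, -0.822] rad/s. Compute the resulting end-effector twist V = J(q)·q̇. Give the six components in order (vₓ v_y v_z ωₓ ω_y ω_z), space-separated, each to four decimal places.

0.3677 -1.0061 0.5336 -0.8617 -0.4618 0.9033

o_n = [-0.6324, -0.3271, -0.7251]
J₁: ẑ×o_n = [0.3271, -0.6324, 0.0000], ω = ẑ
J2: z=[-0.9272, 0.3746, 0.0000] o=[0.2060, 0.5100, 0.5300] → [-0.4702, -1.1637, 1.0902, -0.9272, 0.3746, 0.0000]
J3: z=[-0.9272, 0.3746, 0.0000] o=[-0.2226, 0.5702, 0.1647] → [-0.3333, -0.8250, 0.9854, -0.9272, 0.3746, 0.0000]
J4: z=[-0.9272, 0.3746, 0.0000] o=[-0.4304, 0.0560, 0.2427] → [-0.3625, -0.8973, 0.4309, -0.9272, 0.3746, 0.0000]
J5: z=[0.3422, 0.8470, -0.4067] o=[-0.5806, -0.1290, -0.2689] → [-0.4669, 0.1772, -0.0239, 0.3422, 0.8470, -0.4067]
V = J·q̇ = [0.3677, -1.0061, 0.5336, -0.8617, -0.4618, 0.9033]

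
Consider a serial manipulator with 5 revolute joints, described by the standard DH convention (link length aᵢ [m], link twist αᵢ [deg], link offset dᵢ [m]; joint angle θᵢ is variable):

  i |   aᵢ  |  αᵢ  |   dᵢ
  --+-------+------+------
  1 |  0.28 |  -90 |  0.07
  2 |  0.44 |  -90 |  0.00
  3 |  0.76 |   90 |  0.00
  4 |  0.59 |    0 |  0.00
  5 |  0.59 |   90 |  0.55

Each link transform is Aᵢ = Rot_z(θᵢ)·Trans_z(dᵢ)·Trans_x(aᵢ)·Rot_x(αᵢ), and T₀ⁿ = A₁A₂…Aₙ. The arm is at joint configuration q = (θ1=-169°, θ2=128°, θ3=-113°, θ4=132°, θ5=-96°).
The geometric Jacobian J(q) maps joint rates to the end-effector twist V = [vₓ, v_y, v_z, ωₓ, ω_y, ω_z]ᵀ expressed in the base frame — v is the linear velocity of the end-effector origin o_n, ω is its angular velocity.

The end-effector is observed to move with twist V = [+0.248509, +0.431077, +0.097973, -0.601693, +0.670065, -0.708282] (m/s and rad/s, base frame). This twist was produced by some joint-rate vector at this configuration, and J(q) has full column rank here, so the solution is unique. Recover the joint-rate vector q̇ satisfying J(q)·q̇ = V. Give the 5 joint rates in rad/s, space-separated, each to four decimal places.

o_n = [0.2005, -0.5322, 0.8651]
J₁: ẑ×o_n = [0.5322, 0.2005, -0.0000], ω = ẑ
J2: z=[0.1908, -0.9816, 0.0000] o=[-0.2749, -0.0534, 0.0700] → [-0.7805, -0.1517, 0.3753, 0.1908, -0.9816, 0.0000]
J3: z=[0.7735, 0.1504, 0.6157] o=[-0.0089, -0.0017, -0.2767] → [0.4982, -0.7543, -0.4418, 0.7735, 0.1504, 0.6157]
J4: z=[-0.6309, 0.2754, 0.7254] o=[-0.0549, -0.7234, -0.0427] → [0.1113, 0.7580, -0.1910, -0.6309, 0.2754, 0.7254]
J5: z=[-0.6309, 0.2754, 0.7254] o=[0.3081, -0.2826, 0.1057] → [0.3902, 0.4010, 0.1871, -0.6309, 0.2754, 0.7254]
q̇ = J⁺·V = [-0.1750, -0.8300, -0.6930, -0.3460, 0.1990]

-0.1750 -0.8300 -0.6930 -0.3460 0.1990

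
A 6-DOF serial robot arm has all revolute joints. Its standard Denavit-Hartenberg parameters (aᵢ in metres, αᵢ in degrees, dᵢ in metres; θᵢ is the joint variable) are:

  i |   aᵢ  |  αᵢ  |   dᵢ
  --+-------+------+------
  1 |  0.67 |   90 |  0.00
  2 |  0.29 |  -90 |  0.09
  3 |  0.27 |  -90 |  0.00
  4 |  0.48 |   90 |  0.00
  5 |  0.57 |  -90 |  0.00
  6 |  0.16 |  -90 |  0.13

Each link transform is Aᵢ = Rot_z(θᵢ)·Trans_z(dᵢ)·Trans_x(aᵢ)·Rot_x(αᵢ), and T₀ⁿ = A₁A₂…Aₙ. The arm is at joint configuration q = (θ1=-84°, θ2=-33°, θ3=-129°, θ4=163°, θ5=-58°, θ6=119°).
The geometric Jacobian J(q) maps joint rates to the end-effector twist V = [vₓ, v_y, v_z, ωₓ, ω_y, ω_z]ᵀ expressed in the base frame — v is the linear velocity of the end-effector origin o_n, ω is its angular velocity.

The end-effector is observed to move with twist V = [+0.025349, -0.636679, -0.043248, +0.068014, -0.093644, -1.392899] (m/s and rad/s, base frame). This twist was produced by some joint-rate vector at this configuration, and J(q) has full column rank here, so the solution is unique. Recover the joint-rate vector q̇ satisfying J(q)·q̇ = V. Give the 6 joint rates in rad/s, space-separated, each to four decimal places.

o_n = [0.6782, -0.8658, -0.3073]
J₁: ẑ×o_n = [0.8658, 0.6782, -0.0000], ω = ẑ
J2: z=[-0.9945, -0.1045, 0.0000] o=[0.0700, -0.6663, 0.0000] → [0.0321, -0.3056, 0.2620, -0.9945, -0.1045, 0.0000]
J3: z=[0.0569, -0.5417, 0.8387] o=[0.0059, -0.9176, -0.1579] → [0.0375, 0.5723, 0.3671, 0.0569, -0.5417, 0.8387]
J4: z=[-0.5577, -0.7140, -0.4233] o=[-0.2176, -0.7978, -0.0654] → [0.1439, -0.5141, 0.6776, -0.5577, -0.7140, -0.4233]
J5: z=[-0.2965, 0.6477, -0.7018] o=[0.1545, -0.9255, -0.3404] → [0.0633, -0.3578, -0.3569, -0.2965, 0.6477, -0.7018]
J6: z=[0.3619, -0.6039, -0.7102] o=[0.6583, -0.6607, -0.3089] → [-0.1467, -0.0148, -0.0622, 0.3619, -0.6039, -0.7102]
q̇ = J⁺·V = [-0.0480, -0.5710, -0.1880, 0.7270, 0.8130, 0.4350]

-0.0480 -0.5710 -0.1880 0.7270 0.8130 0.4350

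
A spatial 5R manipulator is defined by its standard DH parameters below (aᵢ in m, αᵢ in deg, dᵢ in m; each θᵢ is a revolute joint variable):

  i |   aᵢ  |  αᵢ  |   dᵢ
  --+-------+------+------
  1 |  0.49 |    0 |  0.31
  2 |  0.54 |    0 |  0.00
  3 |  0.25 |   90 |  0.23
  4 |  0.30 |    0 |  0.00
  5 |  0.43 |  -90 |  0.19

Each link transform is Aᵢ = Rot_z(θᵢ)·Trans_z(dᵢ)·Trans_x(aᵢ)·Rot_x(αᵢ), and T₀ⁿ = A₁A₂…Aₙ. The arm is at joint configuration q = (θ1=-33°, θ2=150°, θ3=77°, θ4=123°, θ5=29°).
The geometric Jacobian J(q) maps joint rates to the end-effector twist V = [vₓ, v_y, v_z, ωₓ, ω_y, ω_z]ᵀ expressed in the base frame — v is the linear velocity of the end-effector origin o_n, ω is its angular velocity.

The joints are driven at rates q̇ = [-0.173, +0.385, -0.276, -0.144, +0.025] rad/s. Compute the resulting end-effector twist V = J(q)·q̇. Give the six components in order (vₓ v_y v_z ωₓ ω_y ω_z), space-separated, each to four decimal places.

o_n = [0.4042, 0.4695, 0.9935]
J₁: ẑ×o_n = [-0.4695, 0.4042, 0.0000], ω = ẑ
J2: z=[0.0000, 0.0000, 1.0000] o=[0.4109, -0.2669, 0.3100] → [-0.7364, -0.0068, 0.0000, 0.0000, 0.0000, 1.0000]
J3: z=[0.0000, 0.0000, 1.0000] o=[0.1658, 0.2143, 0.3100] → [-0.2553, 0.2384, 0.0000, 0.0000, 0.0000, 1.0000]
J4: z=[-0.2419, 0.9703, 0.0000] o=[-0.0768, 0.1538, 0.5400] → [0.4400, 0.1097, -0.5431, -0.2419, 0.9703, 0.0000]
J5: z=[-0.2419, 0.9703, 0.0000] o=[0.0818, 0.1933, 0.7916] → [0.1959, 0.0488, -0.3797, -0.2419, 0.9703, 0.0000]
V = J·q̇ = [-0.1903, -0.1529, 0.0687, 0.0288, -0.1155, -0.0640]

-0.1903 -0.1529 0.0687 0.0288 -0.1155 -0.0640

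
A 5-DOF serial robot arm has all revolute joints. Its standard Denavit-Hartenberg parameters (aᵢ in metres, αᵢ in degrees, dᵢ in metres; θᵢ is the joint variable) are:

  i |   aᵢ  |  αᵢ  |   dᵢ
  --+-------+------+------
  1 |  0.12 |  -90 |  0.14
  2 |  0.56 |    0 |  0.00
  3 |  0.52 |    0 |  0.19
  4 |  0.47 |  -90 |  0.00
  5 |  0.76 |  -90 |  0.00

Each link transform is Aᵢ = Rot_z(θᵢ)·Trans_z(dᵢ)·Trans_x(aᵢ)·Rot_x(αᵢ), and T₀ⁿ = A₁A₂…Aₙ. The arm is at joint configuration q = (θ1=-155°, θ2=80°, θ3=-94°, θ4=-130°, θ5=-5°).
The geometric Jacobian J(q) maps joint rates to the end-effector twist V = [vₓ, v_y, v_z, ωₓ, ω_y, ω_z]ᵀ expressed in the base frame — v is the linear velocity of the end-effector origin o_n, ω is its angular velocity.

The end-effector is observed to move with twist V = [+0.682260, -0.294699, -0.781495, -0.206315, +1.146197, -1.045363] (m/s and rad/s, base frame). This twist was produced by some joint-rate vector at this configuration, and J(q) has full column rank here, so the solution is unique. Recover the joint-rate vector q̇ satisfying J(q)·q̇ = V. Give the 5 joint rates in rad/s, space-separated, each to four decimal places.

-0.6360 -0.3770 -0.2560 -0.4930 -0.5060

o_n = [0.3539, -0.1177, 0.4356]
J₁: ẑ×o_n = [0.1177, 0.3539, -0.0000], ω = ẑ
J2: z=[0.4226, -0.9063, 0.0000] o=[-0.1088, -0.0507, 0.1400] → [-0.2679, -0.1249, 0.3910, 0.4226, -0.9063, 0.0000]
J3: z=[0.4226, -0.9063, 0.0000] o=[-0.1969, -0.0918, -0.4115] → [-0.7677, -0.3580, 0.4882, 0.4226, -0.9063, 0.0000]
J4: z=[0.4226, -0.9063, 0.0000] o=[-0.5739, -0.4772, -0.2857] → [-0.6537, -0.3048, 0.9928, 0.4226, -0.9063, 0.0000]
J5: z=[-0.5327, -0.2484, 0.8090] o=[-0.2293, -0.3165, -0.0094] → [-0.2714, 0.7088, 0.0389, -0.5327, -0.2484, 0.8090]
q̇ = J⁺·V = [-0.6360, -0.3770, -0.2560, -0.4930, -0.5060]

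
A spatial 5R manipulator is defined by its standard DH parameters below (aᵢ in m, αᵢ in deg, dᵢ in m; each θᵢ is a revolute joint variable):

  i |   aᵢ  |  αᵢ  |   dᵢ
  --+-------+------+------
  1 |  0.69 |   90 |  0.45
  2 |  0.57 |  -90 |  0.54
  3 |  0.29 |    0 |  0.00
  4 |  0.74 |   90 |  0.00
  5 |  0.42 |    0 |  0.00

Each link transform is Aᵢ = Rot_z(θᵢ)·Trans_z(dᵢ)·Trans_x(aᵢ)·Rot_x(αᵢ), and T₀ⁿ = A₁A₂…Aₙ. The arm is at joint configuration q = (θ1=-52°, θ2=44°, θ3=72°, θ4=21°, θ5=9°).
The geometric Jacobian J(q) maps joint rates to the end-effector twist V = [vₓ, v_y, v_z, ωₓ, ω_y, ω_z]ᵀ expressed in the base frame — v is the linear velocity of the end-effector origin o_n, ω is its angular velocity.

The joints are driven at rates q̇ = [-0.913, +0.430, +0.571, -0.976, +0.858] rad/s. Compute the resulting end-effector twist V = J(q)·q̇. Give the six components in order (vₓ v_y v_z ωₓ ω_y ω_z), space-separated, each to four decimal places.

-0.3952 -1.0575 0.6388 0.2492 -0.9445 -0.6091

o_n = [1.3626, -0.3000, 0.9135]
J₁: ẑ×o_n = [0.3000, 1.3626, -0.0000], ω = ẑ
J2: z=[-0.7880, -0.6157, 0.0000] o=[0.4248, -0.5437, 0.4500] → [-0.2853, 0.3652, 0.3854, -0.7880, -0.6157, 0.0000]
J3: z=[-0.4277, 0.5474, 0.7193] o=[0.2517, -1.1993, 0.8460] → [-0.6099, 0.8280, -0.9927, -0.4277, 0.5474, 0.7193]
J4: z=[-0.4277, 0.5474, 0.7193] o=[0.5087, -1.0803, 0.9082] → [-0.5584, 0.6165, -0.8011, -0.4277, 0.5474, 0.7193]
J5: z=[0.4835, -0.5338, 0.6937] o=[1.0739, -0.6034, 0.8813] → [-0.2276, 0.1847, 0.3008, 0.4835, -0.5338, 0.6937]
V = J·q̇ = [-0.3952, -1.0575, 0.6388, 0.2492, -0.9445, -0.6091]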